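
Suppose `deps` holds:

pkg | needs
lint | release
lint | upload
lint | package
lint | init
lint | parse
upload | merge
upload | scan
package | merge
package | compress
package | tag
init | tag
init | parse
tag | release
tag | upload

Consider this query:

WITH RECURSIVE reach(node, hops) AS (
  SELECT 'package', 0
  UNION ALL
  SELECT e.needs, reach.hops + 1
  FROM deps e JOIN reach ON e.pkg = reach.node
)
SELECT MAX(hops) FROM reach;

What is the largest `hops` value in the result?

Base: (package, hops=0).
Iteration 1: edges from {package} -> (compress, hops=1), (merge, hops=1), (tag, hops=1).
Iteration 2: edges from {compress,merge,tag} -> (release, hops=2), (upload, hops=2).
Iteration 3: edges from {release,upload} -> (merge, hops=3), (scan, hops=3).
Iteration 4: no outgoing edges from {merge,scan}; recursion stops.
hops values: 0, 1, 1, 1, 2, 2, 3, 3; the maximum is 3.

3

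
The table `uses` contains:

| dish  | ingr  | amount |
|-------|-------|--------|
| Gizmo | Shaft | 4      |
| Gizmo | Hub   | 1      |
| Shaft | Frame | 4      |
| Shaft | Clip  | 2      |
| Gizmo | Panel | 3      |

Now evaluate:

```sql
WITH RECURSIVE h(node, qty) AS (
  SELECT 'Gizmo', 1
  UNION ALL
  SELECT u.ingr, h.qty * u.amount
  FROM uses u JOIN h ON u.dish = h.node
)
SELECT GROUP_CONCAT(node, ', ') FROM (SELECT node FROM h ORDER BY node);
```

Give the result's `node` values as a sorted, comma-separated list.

Base: (Gizmo, qty=1).
Iteration 1: components of {Gizmo} -> Hub = 1*1 = 1, Panel = 1*3 = 3, Shaft = 1*4 = 4.
Iteration 2: components of {Hub,Panel,Shaft} -> Clip = 4*2 = 8, Frame = 4*4 = 16.
Iteration 3: no further components; recursion stops.

Clip, Frame, Gizmo, Hub, Panel, Shaft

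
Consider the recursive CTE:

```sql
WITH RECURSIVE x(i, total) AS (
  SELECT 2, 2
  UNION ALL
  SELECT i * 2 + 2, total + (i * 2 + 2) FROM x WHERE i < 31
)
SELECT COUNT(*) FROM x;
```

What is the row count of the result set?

5

Base: i=2, total=2.
Iteration 1: 2 < 31 holds -> i = 2 * 2 + 2 = 6, total = 2 + 6 = 8.
Iteration 2: 6 < 31 holds -> i = 6 * 2 + 2 = 14, total = 8 + 14 = 22.
Iteration 3: 14 < 31 holds -> i = 14 * 2 + 2 = 30, total = 22 + 30 = 52.
Iteration 4: 30 < 31 holds -> i = 30 * 2 + 2 = 62, total = 52 + 62 = 114.
Iteration 5: 62 < 31 fails; recursion stops.
Total rows emitted: 5.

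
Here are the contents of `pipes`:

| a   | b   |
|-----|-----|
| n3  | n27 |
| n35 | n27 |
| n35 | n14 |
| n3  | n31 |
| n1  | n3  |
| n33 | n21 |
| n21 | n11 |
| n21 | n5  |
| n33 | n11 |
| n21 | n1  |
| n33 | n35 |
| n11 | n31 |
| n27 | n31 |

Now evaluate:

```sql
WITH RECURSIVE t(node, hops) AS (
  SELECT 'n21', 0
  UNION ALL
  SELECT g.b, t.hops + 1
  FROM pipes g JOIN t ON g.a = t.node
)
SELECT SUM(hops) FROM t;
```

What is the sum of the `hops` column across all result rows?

17

Base: (n21, hops=0).
Iteration 1: edges from {n21} -> (n1, hops=1), (n11, hops=1), (n5, hops=1).
Iteration 2: edges from {n1,n11,n5} -> (n3, hops=2), (n31, hops=2).
Iteration 3: edges from {n3,n31} -> (n27, hops=3), (n31, hops=3).
Iteration 4: edges from {n27,n31} -> (n31, hops=4).
Iteration 5: no outgoing edges from {n31}; recursion stops.
SUM(hops) = 0 + 1 + 1 + 1 + 2 + 2 + 3 + 3 + 4 = 17.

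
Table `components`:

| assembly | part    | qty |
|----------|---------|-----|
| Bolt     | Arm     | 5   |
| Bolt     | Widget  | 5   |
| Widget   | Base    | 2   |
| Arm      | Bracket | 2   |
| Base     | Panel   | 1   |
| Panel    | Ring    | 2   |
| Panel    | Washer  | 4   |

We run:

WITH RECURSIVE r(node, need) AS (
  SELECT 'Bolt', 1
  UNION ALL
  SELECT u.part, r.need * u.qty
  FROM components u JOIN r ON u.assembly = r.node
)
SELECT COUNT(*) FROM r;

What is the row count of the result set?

Base: (Bolt, need=1).
Iteration 1: components of {Bolt} -> Arm = 1*5 = 5, Widget = 1*5 = 5.
Iteration 2: components of {Arm,Widget} -> Base = 5*2 = 10, Bracket = 5*2 = 10.
Iteration 3: components of {Base,Bracket} -> Panel = 10*1 = 10.
Iteration 4: components of {Panel} -> Ring = 10*2 = 20, Washer = 10*4 = 40.
Iteration 5: no further components; recursion stops.
Total rows emitted: 8.

8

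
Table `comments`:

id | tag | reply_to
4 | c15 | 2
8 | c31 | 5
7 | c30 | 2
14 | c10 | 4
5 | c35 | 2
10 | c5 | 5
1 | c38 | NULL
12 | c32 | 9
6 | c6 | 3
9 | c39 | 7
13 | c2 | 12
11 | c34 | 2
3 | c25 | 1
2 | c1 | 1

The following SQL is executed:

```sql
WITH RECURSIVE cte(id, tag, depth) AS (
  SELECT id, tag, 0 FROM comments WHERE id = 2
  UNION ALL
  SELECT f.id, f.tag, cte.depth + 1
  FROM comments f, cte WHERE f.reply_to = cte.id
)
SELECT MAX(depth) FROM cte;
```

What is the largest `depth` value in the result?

4

Base: id=2 (c1) at depth 0.
Iteration 1: rows with reply_to in {2} -> c15 (id 4, depth 1), c35 (id 5, depth 1), c30 (id 7, depth 1), c34 (id 11, depth 1).
Iteration 2: rows with reply_to in {4,5,7,11} -> c31 (id 8, depth 2), c39 (id 9, depth 2), c5 (id 10, depth 2), c10 (id 14, depth 2).
Iteration 3: rows with reply_to in {8,9,10,14} -> c32 (id 12, depth 3).
Iteration 4: rows with reply_to in {12} -> c2 (id 13, depth 4).
Iteration 5: no rows with reply_to in {13}; recursion stops.
depth values: 0, 1, 1, 1, 1, 2, 2, 2, 2, 3, 4; the maximum is 4.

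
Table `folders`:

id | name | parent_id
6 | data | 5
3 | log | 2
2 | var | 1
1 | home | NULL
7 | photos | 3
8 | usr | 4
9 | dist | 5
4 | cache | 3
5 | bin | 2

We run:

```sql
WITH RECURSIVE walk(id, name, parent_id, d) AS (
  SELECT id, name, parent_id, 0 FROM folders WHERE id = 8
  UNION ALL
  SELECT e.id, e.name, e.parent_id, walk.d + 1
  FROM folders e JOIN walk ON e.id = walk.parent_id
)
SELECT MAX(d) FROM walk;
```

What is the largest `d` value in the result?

4

Base: id=8 (usr), parent_id=4, d 0.
Iteration 1: join on id=4 -> cache (id 4, parent_id=3, d 1).
Iteration 2: join on id=3 -> log (id 3, parent_id=2, d 2).
Iteration 3: join on id=2 -> var (id 2, parent_id=1, d 3).
Iteration 4: join on id=1 -> home (id 1, parent_id=NULL, d 4).
Iteration 5: parent_id is NULL; no match; recursion stops.
d values: 0, 1, 2, 3, 4; the maximum is 4.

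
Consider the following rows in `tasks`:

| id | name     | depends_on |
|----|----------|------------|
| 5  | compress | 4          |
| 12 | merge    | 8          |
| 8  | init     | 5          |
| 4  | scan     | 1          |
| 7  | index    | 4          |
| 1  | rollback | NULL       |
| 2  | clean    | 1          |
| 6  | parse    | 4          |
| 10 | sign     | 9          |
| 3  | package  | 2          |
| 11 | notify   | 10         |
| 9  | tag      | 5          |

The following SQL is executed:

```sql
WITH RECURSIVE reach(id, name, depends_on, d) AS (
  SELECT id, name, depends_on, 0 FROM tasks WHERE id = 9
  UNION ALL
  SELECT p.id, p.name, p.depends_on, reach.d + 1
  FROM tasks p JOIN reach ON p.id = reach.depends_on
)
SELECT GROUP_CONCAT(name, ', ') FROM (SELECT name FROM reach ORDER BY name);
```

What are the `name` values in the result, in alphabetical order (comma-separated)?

compress, rollback, scan, tag

Base: id=9 (tag), depends_on=5, d 0.
Iteration 1: join on id=5 -> compress (id 5, depends_on=4, d 1).
Iteration 2: join on id=4 -> scan (id 4, depends_on=1, d 2).
Iteration 3: join on id=1 -> rollback (id 1, depends_on=NULL, d 3).
Iteration 4: depends_on is NULL; no match; recursion stops.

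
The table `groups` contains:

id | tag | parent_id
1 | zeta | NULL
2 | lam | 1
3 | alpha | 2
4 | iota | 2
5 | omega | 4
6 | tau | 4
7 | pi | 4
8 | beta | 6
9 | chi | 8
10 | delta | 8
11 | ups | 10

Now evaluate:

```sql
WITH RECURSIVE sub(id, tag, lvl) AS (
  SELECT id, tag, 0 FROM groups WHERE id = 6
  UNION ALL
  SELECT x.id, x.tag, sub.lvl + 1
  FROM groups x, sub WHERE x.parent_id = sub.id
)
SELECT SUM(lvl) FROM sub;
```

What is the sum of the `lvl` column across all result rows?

Base: id=6 (tau) at lvl 0.
Iteration 1: rows with parent_id in {6} -> beta (id 8, lvl 1).
Iteration 2: rows with parent_id in {8} -> chi (id 9, lvl 2), delta (id 10, lvl 2).
Iteration 3: rows with parent_id in {9,10} -> ups (id 11, lvl 3).
Iteration 4: no rows with parent_id in {11}; recursion stops.
SUM(lvl) = 0 + 1 + 2 + 2 + 3 = 8.

8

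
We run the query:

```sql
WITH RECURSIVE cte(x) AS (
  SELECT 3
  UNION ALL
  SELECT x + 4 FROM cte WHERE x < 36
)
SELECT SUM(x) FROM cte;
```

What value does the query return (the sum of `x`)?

210

Base: x=3.
Iteration 1: 3 < 36 holds -> x = 3 + 4 = 7.
Iteration 2: 7 < 36 holds -> x = 7 + 4 = 11.
Iteration 3: 11 < 36 holds -> x = 11 + 4 = 15.
Iteration 4: 15 < 36 holds -> x = 15 + 4 = 19.
Iteration 5: 19 < 36 holds -> x = 19 + 4 = 23.
Iteration 6: 23 < 36 holds -> x = 23 + 4 = 27.
Iteration 7: 27 < 36 holds -> x = 27 + 4 = 31.
Iteration 8: 31 < 36 holds -> x = 31 + 4 = 35.
Iteration 9: 35 < 36 holds -> x = 35 + 4 = 39.
Iteration 10: 39 < 36 fails; recursion stops.
SUM(x) = 3 + 7 + 11 + 15 + 19 + 23 + 27 + 31 + 35 + 39 = 210.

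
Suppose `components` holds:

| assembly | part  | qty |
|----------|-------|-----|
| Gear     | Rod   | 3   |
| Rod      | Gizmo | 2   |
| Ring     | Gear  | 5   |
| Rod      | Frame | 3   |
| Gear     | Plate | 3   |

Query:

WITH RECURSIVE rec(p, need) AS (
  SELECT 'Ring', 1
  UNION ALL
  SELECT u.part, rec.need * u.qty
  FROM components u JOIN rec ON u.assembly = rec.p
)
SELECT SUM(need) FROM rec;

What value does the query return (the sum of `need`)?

111

Base: (Ring, need=1).
Iteration 1: components of {Ring} -> Gear = 1*5 = 5.
Iteration 2: components of {Gear} -> Plate = 5*3 = 15, Rod = 5*3 = 15.
Iteration 3: components of {Plate,Rod} -> Frame = 15*3 = 45, Gizmo = 15*2 = 30.
Iteration 4: no further components; recursion stops.
SUM(need) = 1 + 5 + 15 + 15 + 45 + 30 = 111.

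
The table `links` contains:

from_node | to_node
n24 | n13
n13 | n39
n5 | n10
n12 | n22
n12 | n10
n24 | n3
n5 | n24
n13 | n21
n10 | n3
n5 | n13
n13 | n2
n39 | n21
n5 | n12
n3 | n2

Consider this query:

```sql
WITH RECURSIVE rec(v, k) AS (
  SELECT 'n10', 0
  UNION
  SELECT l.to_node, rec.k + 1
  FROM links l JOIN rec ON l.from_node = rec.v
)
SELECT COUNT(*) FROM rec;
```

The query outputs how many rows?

Base: (n10, k=0).
Iteration 1: edges from {n10} -> (n3, k=1).
Iteration 2: edges from {n3} -> (n2, k=2).
Iteration 3: no outgoing edges from {n2}; recursion stops.
Total rows emitted: 3.

3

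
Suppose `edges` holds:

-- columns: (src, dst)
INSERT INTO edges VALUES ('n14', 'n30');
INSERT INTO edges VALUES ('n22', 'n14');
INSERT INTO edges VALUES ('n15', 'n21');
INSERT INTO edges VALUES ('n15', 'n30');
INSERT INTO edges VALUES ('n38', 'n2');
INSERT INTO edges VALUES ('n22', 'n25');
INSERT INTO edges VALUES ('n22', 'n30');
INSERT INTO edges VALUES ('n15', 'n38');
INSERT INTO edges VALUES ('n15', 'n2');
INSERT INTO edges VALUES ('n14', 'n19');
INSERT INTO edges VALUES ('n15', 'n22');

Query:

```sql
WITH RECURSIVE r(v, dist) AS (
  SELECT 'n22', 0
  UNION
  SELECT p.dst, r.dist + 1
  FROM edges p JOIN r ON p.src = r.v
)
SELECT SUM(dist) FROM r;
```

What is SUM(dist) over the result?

Base: (n22, dist=0).
Iteration 1: edges from {n22} -> (n14, dist=1), (n25, dist=1), (n30, dist=1).
Iteration 2: edges from {n14,n25,n30} -> (n19, dist=2), (n30, dist=2).
Iteration 3: no outgoing edges from {n19,n30}; recursion stops.
SUM(dist) = 0 + 1 + 1 + 1 + 2 + 2 = 7.

7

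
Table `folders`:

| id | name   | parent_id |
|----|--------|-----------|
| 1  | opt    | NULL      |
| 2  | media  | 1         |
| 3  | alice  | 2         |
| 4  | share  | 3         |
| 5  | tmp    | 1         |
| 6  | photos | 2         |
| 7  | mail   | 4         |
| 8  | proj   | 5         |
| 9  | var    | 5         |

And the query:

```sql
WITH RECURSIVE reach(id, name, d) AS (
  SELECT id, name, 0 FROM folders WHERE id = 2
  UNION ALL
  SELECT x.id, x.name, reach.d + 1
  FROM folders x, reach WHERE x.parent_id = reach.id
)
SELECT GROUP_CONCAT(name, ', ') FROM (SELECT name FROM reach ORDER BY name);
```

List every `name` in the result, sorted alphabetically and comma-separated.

alice, mail, media, photos, share

Base: id=2 (media) at d 0.
Iteration 1: rows with parent_id in {2} -> alice (id 3, d 1), photos (id 6, d 1).
Iteration 2: rows with parent_id in {3,6} -> share (id 4, d 2).
Iteration 3: rows with parent_id in {4} -> mail (id 7, d 3).
Iteration 4: no rows with parent_id in {7}; recursion stops.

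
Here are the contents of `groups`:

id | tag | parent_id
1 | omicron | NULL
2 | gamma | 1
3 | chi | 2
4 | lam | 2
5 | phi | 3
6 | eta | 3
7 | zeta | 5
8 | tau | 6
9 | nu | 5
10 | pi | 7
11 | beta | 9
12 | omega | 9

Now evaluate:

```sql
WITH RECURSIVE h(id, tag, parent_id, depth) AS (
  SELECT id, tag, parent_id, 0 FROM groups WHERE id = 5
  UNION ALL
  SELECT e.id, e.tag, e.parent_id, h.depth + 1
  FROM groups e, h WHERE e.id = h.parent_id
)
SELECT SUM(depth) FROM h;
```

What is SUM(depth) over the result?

6

Base: id=5 (phi), parent_id=3, depth 0.
Iteration 1: join on id=3 -> chi (id 3, parent_id=2, depth 1).
Iteration 2: join on id=2 -> gamma (id 2, parent_id=1, depth 2).
Iteration 3: join on id=1 -> omicron (id 1, parent_id=NULL, depth 3).
Iteration 4: parent_id is NULL; no match; recursion stops.
SUM(depth) = 0 + 1 + 2 + 3 = 6.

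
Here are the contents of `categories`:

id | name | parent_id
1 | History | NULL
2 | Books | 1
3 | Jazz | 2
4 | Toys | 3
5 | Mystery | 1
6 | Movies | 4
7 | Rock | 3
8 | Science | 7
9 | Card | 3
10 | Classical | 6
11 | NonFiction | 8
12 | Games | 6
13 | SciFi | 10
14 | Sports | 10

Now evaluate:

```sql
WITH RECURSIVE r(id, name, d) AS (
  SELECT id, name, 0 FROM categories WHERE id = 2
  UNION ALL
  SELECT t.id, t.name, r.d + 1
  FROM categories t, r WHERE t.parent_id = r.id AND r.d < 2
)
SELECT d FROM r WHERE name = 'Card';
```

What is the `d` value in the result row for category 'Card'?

Base: id=2 (Books) at d 0.
Iteration 1: rows with parent_id in {2} -> Jazz (id 3, d 1).
Iteration 2: rows with parent_id in {3} -> Toys (id 4, d 2), Rock (id 7, d 2), Card (id 9, d 2).
Iteration 3: d < 2 fails for all current rows; recursion stops.

2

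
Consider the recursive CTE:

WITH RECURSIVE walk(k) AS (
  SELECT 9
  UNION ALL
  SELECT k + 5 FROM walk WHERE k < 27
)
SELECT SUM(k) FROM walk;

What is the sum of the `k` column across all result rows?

95

Base: k=9.
Iteration 1: 9 < 27 holds -> k = 9 + 5 = 14.
Iteration 2: 14 < 27 holds -> k = 14 + 5 = 19.
Iteration 3: 19 < 27 holds -> k = 19 + 5 = 24.
Iteration 4: 24 < 27 holds -> k = 24 + 5 = 29.
Iteration 5: 29 < 27 fails; recursion stops.
SUM(k) = 9 + 14 + 19 + 24 + 29 = 95.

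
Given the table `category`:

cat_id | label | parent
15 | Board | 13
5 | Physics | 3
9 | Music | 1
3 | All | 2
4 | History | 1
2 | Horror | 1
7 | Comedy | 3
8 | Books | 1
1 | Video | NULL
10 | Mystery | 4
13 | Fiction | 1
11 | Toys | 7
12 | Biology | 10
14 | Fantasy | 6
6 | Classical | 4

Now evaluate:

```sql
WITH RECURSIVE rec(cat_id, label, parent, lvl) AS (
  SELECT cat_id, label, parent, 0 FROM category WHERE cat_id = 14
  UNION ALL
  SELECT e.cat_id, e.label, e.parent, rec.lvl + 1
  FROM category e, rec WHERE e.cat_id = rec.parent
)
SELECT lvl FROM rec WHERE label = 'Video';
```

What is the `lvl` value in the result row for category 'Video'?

Base: cat_id=14 (Fantasy), parent=6, lvl 0.
Iteration 1: join on cat_id=6 -> Classical (id 6, parent=4, lvl 1).
Iteration 2: join on cat_id=4 -> History (id 4, parent=1, lvl 2).
Iteration 3: join on cat_id=1 -> Video (id 1, parent=NULL, lvl 3).
Iteration 4: parent is NULL; no match; recursion stops.

3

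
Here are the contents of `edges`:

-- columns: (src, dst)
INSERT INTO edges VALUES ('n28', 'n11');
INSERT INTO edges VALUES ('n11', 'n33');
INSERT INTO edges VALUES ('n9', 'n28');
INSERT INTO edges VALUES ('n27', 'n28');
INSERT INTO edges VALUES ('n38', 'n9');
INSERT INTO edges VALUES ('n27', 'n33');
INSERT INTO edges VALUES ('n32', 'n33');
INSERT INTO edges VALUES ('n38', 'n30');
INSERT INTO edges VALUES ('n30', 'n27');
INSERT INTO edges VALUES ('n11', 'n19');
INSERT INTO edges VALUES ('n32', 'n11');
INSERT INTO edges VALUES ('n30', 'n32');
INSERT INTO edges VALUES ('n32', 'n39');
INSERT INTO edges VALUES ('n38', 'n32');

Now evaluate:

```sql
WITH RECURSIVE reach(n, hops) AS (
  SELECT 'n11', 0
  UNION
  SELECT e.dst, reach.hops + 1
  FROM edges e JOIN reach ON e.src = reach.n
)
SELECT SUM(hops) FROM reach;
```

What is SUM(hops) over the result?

Base: (n11, hops=0).
Iteration 1: edges from {n11} -> (n19, hops=1), (n33, hops=1).
Iteration 2: no outgoing edges from {n19,n33}; recursion stops.
SUM(hops) = 0 + 1 + 1 = 2.

2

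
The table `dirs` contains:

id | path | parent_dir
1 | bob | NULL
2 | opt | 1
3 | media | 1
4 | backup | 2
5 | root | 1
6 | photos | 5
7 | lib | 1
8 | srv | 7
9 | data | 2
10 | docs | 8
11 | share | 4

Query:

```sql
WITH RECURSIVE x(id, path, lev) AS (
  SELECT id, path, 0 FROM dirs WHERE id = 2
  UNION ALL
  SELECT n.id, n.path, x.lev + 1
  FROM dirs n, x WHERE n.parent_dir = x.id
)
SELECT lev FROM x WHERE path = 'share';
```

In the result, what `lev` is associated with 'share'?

2

Base: id=2 (opt) at lev 0.
Iteration 1: rows with parent_dir in {2} -> backup (id 4, lev 1), data (id 9, lev 1).
Iteration 2: rows with parent_dir in {4,9} -> share (id 11, lev 2).
Iteration 3: no rows with parent_dir in {11}; recursion stops.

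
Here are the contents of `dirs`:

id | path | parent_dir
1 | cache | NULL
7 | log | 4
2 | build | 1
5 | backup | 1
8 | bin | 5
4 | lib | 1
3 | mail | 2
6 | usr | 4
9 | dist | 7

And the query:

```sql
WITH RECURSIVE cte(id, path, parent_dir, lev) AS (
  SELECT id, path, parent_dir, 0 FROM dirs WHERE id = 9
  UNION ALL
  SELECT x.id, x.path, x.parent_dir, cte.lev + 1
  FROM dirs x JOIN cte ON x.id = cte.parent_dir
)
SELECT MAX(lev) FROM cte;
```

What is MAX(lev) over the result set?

Base: id=9 (dist), parent_dir=7, lev 0.
Iteration 1: join on id=7 -> log (id 7, parent_dir=4, lev 1).
Iteration 2: join on id=4 -> lib (id 4, parent_dir=1, lev 2).
Iteration 3: join on id=1 -> cache (id 1, parent_dir=NULL, lev 3).
Iteration 4: parent_dir is NULL; no match; recursion stops.
lev values: 0, 1, 2, 3; the maximum is 3.

3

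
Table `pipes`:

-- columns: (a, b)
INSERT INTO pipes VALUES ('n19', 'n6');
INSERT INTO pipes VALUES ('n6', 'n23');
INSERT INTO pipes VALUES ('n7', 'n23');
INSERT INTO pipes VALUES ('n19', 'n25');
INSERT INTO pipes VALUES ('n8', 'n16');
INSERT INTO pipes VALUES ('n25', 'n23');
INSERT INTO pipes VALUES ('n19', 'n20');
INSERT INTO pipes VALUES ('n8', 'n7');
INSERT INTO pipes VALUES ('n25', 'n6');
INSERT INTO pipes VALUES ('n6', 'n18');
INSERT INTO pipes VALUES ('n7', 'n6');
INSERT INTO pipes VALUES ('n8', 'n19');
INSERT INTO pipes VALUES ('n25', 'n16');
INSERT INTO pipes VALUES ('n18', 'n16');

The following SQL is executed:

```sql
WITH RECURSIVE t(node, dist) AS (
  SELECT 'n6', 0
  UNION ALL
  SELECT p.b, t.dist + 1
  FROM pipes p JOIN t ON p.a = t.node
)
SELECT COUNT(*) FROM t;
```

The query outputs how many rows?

4

Base: (n6, dist=0).
Iteration 1: edges from {n6} -> (n18, dist=1), (n23, dist=1).
Iteration 2: edges from {n18,n23} -> (n16, dist=2).
Iteration 3: no outgoing edges from {n16}; recursion stops.
Total rows emitted: 4.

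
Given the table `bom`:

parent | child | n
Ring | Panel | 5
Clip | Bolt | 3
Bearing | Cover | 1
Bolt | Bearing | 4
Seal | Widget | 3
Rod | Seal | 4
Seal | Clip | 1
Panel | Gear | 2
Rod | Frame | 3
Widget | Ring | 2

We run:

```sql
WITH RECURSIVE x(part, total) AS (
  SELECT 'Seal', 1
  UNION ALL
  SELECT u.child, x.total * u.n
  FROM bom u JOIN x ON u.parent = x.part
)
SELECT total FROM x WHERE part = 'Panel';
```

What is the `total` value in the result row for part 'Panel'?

Base: (Seal, total=1).
Iteration 1: components of {Seal} -> Clip = 1*1 = 1, Widget = 1*3 = 3.
Iteration 2: components of {Clip,Widget} -> Bolt = 1*3 = 3, Ring = 3*2 = 6.
Iteration 3: components of {Bolt,Ring} -> Bearing = 3*4 = 12, Panel = 6*5 = 30.
Iteration 4: components of {Bearing,Panel} -> Cover = 12*1 = 12, Gear = 30*2 = 60.
Iteration 5: no further components; recursion stops.

30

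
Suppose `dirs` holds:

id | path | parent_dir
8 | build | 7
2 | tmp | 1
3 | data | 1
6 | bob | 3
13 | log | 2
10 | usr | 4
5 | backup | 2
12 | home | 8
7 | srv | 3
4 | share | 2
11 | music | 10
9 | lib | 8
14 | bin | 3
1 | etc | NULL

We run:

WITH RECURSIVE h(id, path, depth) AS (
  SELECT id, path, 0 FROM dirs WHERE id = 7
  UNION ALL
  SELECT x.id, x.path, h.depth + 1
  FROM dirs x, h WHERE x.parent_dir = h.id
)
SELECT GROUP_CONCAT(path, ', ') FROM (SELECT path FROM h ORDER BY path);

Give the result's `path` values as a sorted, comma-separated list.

build, home, lib, srv

Base: id=7 (srv) at depth 0.
Iteration 1: rows with parent_dir in {7} -> build (id 8, depth 1).
Iteration 2: rows with parent_dir in {8} -> lib (id 9, depth 2), home (id 12, depth 2).
Iteration 3: no rows with parent_dir in {9,12}; recursion stops.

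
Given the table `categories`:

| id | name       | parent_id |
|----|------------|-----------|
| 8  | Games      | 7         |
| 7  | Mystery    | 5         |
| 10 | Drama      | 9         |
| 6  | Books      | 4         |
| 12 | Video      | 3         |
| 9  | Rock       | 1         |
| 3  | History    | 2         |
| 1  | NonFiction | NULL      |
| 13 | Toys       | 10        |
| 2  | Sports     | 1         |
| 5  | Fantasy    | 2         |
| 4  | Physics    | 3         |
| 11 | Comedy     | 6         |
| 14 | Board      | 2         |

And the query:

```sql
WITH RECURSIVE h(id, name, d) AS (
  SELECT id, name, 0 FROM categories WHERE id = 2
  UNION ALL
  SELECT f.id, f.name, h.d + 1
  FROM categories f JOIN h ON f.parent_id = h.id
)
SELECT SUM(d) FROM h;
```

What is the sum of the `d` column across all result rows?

Base: id=2 (Sports) at d 0.
Iteration 1: rows with parent_id in {2} -> History (id 3, d 1), Fantasy (id 5, d 1), Board (id 14, d 1).
Iteration 2: rows with parent_id in {3,5,14} -> Physics (id 4, d 2), Mystery (id 7, d 2), Video (id 12, d 2).
Iteration 3: rows with parent_id in {4,7,12} -> Books (id 6, d 3), Games (id 8, d 3).
Iteration 4: rows with parent_id in {6,8} -> Comedy (id 11, d 4).
Iteration 5: no rows with parent_id in {11}; recursion stops.
SUM(d) = 0 + 1 + 1 + 1 + 2 + 2 + 2 + 3 + 3 + 4 = 19.

19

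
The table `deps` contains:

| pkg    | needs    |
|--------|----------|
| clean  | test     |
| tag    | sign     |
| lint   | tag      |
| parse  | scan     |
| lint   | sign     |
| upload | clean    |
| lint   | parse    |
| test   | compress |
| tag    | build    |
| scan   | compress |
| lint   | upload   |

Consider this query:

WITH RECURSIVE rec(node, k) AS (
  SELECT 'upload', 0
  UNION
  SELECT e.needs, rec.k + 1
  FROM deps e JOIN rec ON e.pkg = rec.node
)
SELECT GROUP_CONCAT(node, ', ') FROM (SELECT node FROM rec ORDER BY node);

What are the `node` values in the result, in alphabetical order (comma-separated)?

Base: (upload, k=0).
Iteration 1: edges from {upload} -> (clean, k=1).
Iteration 2: edges from {clean} -> (test, k=2).
Iteration 3: edges from {test} -> (compress, k=3).
Iteration 4: no outgoing edges from {compress}; recursion stops.

clean, compress, test, upload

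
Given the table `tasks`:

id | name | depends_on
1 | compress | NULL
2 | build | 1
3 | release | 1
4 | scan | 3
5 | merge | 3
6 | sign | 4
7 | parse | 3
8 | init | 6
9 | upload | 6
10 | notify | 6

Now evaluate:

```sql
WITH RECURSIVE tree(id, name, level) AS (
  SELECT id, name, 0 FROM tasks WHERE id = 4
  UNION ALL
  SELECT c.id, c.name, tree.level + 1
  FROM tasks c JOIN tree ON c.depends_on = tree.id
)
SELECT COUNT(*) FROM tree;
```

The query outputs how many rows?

5

Base: id=4 (scan) at level 0.
Iteration 1: rows with depends_on in {4} -> sign (id 6, level 1).
Iteration 2: rows with depends_on in {6} -> init (id 8, level 2), upload (id 9, level 2), notify (id 10, level 2).
Iteration 3: no rows with depends_on in {8,9,10}; recursion stops.
Total rows emitted: 5.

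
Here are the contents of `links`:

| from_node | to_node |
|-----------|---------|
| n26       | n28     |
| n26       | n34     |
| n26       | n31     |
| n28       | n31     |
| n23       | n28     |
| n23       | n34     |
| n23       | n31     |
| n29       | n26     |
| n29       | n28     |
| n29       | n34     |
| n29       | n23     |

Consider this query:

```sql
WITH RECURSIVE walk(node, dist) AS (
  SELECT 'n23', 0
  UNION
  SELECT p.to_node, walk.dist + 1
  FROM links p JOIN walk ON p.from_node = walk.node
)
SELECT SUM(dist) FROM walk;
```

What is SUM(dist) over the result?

Base: (n23, dist=0).
Iteration 1: edges from {n23} -> (n28, dist=1), (n31, dist=1), (n34, dist=1).
Iteration 2: edges from {n28,n31,n34} -> (n31, dist=2).
Iteration 3: no outgoing edges from {n31}; recursion stops.
SUM(dist) = 0 + 1 + 1 + 1 + 2 = 5.

5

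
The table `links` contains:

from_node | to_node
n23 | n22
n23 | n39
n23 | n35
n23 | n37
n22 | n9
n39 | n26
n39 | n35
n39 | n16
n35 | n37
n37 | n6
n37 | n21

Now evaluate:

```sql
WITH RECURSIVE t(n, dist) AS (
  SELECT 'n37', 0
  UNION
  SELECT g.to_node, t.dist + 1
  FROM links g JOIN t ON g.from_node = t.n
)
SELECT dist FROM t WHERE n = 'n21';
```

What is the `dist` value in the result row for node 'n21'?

1

Base: (n37, dist=0).
Iteration 1: edges from {n37} -> (n21, dist=1), (n6, dist=1).
Iteration 2: no outgoing edges from {n21,n6}; recursion stops.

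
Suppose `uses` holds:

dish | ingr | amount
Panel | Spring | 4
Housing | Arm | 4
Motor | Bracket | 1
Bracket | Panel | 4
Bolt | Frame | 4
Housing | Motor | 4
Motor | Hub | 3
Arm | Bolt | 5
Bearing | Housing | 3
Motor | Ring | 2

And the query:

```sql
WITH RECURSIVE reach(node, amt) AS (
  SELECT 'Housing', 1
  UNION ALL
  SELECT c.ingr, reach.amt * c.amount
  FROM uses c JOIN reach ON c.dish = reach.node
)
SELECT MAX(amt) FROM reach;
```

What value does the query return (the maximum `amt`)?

80

Base: (Housing, amt=1).
Iteration 1: components of {Housing} -> Arm = 1*4 = 4, Motor = 1*4 = 4.
Iteration 2: components of {Arm,Motor} -> Bolt = 4*5 = 20, Bracket = 4*1 = 4, Hub = 4*3 = 12, Ring = 4*2 = 8.
Iteration 3: components of {Bolt,Bracket,Hub,Ring} -> Frame = 20*4 = 80, Panel = 4*4 = 16.
Iteration 4: components of {Frame,Panel} -> Spring = 16*4 = 64.
Iteration 5: no further components; recursion stops.
amt values: 1, 4, 4, 20, 4, 12, 8, 80, 16, 64; the maximum is 80.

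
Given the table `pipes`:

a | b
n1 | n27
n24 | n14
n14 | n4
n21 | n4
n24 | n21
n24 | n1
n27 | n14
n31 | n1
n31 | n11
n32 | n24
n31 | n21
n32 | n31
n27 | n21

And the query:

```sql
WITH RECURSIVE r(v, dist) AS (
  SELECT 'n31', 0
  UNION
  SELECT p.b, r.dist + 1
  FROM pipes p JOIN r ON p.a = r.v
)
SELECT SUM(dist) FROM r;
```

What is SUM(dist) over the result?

17

Base: (n31, dist=0).
Iteration 1: edges from {n31} -> (n1, dist=1), (n11, dist=1), (n21, dist=1).
Iteration 2: edges from {n1,n11,n21} -> (n27, dist=2), (n4, dist=2).
Iteration 3: edges from {n27,n4} -> (n14, dist=3), (n21, dist=3).
Iteration 4: edges from {n14,n21} -> (n4, dist=4). [UNION drops 1 duplicate row(s)]
Iteration 5: no outgoing edges from {n4}; recursion stops.
SUM(dist) = 0 + 1 + 1 + 1 + 2 + 2 + 3 + 3 + 4 = 17.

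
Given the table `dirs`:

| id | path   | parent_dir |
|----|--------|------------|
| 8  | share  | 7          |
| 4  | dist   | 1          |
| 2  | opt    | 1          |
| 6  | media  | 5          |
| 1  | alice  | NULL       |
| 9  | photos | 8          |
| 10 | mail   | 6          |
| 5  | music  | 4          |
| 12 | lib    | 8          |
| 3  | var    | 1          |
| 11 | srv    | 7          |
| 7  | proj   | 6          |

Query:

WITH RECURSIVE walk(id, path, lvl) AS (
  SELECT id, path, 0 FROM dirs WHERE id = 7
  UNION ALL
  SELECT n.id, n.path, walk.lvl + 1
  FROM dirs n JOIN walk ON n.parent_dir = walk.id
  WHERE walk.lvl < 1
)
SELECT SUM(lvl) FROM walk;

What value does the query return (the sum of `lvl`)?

2

Base: id=7 (proj) at lvl 0.
Iteration 1: rows with parent_dir in {7} -> share (id 8, lvl 1), srv (id 11, lvl 1).
Iteration 2: lvl < 1 fails for all current rows; recursion stops.
SUM(lvl) = 0 + 1 + 1 = 2.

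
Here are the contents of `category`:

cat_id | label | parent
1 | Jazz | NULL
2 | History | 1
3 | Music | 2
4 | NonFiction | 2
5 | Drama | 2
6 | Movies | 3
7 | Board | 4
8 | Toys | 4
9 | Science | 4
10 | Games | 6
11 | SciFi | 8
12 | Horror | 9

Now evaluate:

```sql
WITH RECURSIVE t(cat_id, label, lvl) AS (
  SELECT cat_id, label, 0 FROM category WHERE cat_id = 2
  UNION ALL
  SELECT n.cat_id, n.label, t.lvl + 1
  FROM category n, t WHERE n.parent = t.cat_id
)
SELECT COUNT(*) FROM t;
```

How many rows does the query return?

Base: cat_id=2 (History) at lvl 0.
Iteration 1: rows with parent in {2} -> Music (id 3, lvl 1), NonFiction (id 4, lvl 1), Drama (id 5, lvl 1).
Iteration 2: rows with parent in {3,4,5} -> Movies (id 6, lvl 2), Board (id 7, lvl 2), Toys (id 8, lvl 2), Science (id 9, lvl 2).
Iteration 3: rows with parent in {6,7,8,9} -> Games (id 10, lvl 3), SciFi (id 11, lvl 3), Horror (id 12, lvl 3).
Iteration 4: no rows with parent in {10,11,12}; recursion stops.
Total rows emitted: 11.

11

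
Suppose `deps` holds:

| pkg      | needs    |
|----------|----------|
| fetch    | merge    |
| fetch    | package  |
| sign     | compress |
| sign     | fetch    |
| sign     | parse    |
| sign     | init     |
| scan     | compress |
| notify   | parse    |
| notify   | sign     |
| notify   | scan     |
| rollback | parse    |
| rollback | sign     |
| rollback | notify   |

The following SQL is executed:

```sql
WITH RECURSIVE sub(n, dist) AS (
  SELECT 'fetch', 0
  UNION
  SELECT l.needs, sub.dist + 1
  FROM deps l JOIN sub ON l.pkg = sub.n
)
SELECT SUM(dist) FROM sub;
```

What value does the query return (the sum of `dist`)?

2

Base: (fetch, dist=0).
Iteration 1: edges from {fetch} -> (merge, dist=1), (package, dist=1).
Iteration 2: no outgoing edges from {merge,package}; recursion stops.
SUM(dist) = 0 + 1 + 1 = 2.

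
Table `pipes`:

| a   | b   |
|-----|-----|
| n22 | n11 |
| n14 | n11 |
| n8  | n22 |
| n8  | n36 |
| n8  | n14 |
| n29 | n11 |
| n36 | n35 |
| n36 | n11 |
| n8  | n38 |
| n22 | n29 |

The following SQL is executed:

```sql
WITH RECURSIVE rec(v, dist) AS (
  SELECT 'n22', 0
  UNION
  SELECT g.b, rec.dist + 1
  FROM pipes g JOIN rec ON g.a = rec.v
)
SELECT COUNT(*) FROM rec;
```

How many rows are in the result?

Base: (n22, dist=0).
Iteration 1: edges from {n22} -> (n11, dist=1), (n29, dist=1).
Iteration 2: edges from {n11,n29} -> (n11, dist=2).
Iteration 3: no outgoing edges from {n11}; recursion stops.
Total rows emitted: 4.

4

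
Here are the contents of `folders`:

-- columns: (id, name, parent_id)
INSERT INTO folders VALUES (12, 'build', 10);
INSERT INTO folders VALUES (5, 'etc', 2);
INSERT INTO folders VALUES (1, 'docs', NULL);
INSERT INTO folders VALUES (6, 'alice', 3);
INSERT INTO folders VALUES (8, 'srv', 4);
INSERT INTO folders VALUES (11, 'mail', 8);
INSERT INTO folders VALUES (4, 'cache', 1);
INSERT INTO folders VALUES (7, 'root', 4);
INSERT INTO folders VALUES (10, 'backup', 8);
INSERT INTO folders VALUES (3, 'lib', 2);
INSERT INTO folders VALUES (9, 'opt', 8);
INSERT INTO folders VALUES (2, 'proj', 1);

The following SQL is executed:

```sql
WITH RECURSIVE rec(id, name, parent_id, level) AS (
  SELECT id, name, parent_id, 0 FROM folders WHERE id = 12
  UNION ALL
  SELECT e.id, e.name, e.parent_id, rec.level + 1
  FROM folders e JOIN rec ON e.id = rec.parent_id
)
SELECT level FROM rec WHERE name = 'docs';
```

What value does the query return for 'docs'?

Base: id=12 (build), parent_id=10, level 0.
Iteration 1: join on id=10 -> backup (id 10, parent_id=8, level 1).
Iteration 2: join on id=8 -> srv (id 8, parent_id=4, level 2).
Iteration 3: join on id=4 -> cache (id 4, parent_id=1, level 3).
Iteration 4: join on id=1 -> docs (id 1, parent_id=NULL, level 4).
Iteration 5: parent_id is NULL; no match; recursion stops.

4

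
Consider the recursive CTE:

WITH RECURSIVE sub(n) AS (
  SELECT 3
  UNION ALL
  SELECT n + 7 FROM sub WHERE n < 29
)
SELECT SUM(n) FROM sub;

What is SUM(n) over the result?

85

Base: n=3.
Iteration 1: 3 < 29 holds -> n = 3 + 7 = 10.
Iteration 2: 10 < 29 holds -> n = 10 + 7 = 17.
Iteration 3: 17 < 29 holds -> n = 17 + 7 = 24.
Iteration 4: 24 < 29 holds -> n = 24 + 7 = 31.
Iteration 5: 31 < 29 fails; recursion stops.
SUM(n) = 3 + 10 + 17 + 24 + 31 = 85.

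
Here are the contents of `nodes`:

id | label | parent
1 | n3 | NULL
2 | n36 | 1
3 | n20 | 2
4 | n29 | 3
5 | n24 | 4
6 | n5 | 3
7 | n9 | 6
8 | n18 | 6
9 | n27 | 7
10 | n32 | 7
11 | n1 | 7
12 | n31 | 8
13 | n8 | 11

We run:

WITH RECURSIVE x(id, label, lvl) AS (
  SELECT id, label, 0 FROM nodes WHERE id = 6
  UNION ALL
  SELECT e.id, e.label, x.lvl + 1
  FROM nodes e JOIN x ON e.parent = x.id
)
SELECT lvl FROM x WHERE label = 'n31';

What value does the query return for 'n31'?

Base: id=6 (n5) at lvl 0.
Iteration 1: rows with parent in {6} -> n9 (id 7, lvl 1), n18 (id 8, lvl 1).
Iteration 2: rows with parent in {7,8} -> n27 (id 9, lvl 2), n32 (id 10, lvl 2), n1 (id 11, lvl 2), n31 (id 12, lvl 2).
Iteration 3: rows with parent in {9,10,11,12} -> n8 (id 13, lvl 3).
Iteration 4: no rows with parent in {13}; recursion stops.

2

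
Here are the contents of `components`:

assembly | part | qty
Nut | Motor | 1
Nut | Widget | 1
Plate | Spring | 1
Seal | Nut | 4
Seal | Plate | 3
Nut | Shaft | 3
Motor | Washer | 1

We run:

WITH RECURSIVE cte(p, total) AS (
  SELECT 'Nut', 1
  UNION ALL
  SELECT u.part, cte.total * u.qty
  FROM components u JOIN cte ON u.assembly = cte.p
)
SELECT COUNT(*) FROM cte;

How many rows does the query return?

5

Base: (Nut, total=1).
Iteration 1: components of {Nut} -> Motor = 1*1 = 1, Shaft = 1*3 = 3, Widget = 1*1 = 1.
Iteration 2: components of {Motor,Shaft,Widget} -> Washer = 1*1 = 1.
Iteration 3: no further components; recursion stops.
Total rows emitted: 5.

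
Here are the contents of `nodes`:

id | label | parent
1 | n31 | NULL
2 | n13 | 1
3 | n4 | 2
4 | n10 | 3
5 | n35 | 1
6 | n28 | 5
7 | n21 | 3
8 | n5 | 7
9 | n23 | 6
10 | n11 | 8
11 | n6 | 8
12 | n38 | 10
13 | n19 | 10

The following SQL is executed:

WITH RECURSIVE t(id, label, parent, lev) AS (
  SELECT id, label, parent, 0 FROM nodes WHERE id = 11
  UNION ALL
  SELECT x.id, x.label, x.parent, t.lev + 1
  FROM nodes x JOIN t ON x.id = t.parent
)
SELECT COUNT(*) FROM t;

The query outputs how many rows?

Base: id=11 (n6), parent=8, lev 0.
Iteration 1: join on id=8 -> n5 (id 8, parent=7, lev 1).
Iteration 2: join on id=7 -> n21 (id 7, parent=3, lev 2).
Iteration 3: join on id=3 -> n4 (id 3, parent=2, lev 3).
Iteration 4: join on id=2 -> n13 (id 2, parent=1, lev 4).
Iteration 5: join on id=1 -> n31 (id 1, parent=NULL, lev 5).
Iteration 6: parent is NULL; no match; recursion stops.
Total rows emitted: 6.

6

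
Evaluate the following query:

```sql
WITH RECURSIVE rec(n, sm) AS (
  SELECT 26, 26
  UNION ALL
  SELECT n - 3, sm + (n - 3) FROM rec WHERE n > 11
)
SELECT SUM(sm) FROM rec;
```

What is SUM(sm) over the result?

441

Base: n=26, sm=26.
Iteration 1: 26 > 11 holds -> n = 26 - 3 = 23, sm = 26 + 23 = 49.
Iteration 2: 23 > 11 holds -> n = 23 - 3 = 20, sm = 49 + 20 = 69.
Iteration 3: 20 > 11 holds -> n = 20 - 3 = 17, sm = 69 + 17 = 86.
Iteration 4: 17 > 11 holds -> n = 17 - 3 = 14, sm = 86 + 14 = 100.
Iteration 5: 14 > 11 holds -> n = 14 - 3 = 11, sm = 100 + 11 = 111.
Iteration 6: 11 > 11 fails; recursion stops.
SUM(sm) = 26 + 49 + 69 + 86 + 100 + 111 = 441.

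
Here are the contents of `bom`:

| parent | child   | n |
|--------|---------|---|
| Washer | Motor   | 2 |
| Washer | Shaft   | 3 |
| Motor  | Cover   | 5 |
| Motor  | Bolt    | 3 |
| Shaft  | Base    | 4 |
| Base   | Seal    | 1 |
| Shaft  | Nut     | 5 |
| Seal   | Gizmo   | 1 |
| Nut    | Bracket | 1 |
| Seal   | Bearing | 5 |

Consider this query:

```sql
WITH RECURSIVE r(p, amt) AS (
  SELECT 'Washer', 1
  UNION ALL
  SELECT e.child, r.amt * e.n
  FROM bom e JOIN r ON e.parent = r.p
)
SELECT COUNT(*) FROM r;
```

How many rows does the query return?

Base: (Washer, amt=1).
Iteration 1: components of {Washer} -> Motor = 1*2 = 2, Shaft = 1*3 = 3.
Iteration 2: components of {Motor,Shaft} -> Base = 3*4 = 12, Bolt = 2*3 = 6, Cover = 2*5 = 10, Nut = 3*5 = 15.
Iteration 3: components of {Base,Bolt,Cover,Nut} -> Bracket = 15*1 = 15, Seal = 12*1 = 12.
Iteration 4: components of {Bracket,Seal} -> Bearing = 12*5 = 60, Gizmo = 12*1 = 12.
Iteration 5: no further components; recursion stops.
Total rows emitted: 11.

11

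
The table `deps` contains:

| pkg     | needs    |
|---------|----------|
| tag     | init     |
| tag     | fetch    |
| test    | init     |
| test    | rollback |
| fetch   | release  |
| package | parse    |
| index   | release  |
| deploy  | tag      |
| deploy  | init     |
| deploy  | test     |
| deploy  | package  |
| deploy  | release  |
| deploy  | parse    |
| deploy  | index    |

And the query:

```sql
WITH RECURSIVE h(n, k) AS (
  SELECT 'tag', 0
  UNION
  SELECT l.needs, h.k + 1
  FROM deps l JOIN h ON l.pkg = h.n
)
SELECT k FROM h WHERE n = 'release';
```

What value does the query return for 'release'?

Base: (tag, k=0).
Iteration 1: edges from {tag} -> (fetch, k=1), (init, k=1).
Iteration 2: edges from {fetch,init} -> (release, k=2).
Iteration 3: no outgoing edges from {release}; recursion stops.

2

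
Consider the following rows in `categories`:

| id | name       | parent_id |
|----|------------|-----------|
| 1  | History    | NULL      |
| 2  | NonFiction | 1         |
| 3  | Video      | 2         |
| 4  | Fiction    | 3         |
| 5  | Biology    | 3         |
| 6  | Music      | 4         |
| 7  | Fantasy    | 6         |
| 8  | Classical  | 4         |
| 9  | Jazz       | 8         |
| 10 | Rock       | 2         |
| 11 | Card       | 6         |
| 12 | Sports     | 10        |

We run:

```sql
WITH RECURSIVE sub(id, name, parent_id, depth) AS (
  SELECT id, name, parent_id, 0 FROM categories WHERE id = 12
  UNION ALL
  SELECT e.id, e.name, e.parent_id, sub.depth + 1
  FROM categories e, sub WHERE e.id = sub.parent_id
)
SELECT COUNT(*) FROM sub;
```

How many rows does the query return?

Base: id=12 (Sports), parent_id=10, depth 0.
Iteration 1: join on id=10 -> Rock (id 10, parent_id=2, depth 1).
Iteration 2: join on id=2 -> NonFiction (id 2, parent_id=1, depth 2).
Iteration 3: join on id=1 -> History (id 1, parent_id=NULL, depth 3).
Iteration 4: parent_id is NULL; no match; recursion stops.
Total rows emitted: 4.

4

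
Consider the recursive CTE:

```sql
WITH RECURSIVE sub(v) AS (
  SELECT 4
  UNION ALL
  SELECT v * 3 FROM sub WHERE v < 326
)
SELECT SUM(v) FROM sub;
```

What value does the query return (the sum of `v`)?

1456

Base: v=4.
Iteration 1: 4 < 326 holds -> v = 4 * 3 = 12.
Iteration 2: 12 < 326 holds -> v = 12 * 3 = 36.
Iteration 3: 36 < 326 holds -> v = 36 * 3 = 108.
Iteration 4: 108 < 326 holds -> v = 108 * 3 = 324.
Iteration 5: 324 < 326 holds -> v = 324 * 3 = 972.
Iteration 6: 972 < 326 fails; recursion stops.
SUM(v) = 4 + 12 + 36 + 108 + 324 + 972 = 1456.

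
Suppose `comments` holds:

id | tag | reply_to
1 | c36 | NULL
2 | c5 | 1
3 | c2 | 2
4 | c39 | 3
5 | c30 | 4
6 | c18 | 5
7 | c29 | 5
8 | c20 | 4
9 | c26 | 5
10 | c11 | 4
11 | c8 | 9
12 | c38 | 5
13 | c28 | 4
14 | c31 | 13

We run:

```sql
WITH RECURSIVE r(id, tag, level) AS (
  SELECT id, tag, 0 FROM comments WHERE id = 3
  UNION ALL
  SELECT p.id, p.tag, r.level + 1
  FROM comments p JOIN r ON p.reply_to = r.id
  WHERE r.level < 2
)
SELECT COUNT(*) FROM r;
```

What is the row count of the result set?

Base: id=3 (c2) at level 0.
Iteration 1: rows with reply_to in {3} -> c39 (id 4, level 1).
Iteration 2: rows with reply_to in {4} -> c30 (id 5, level 2), c20 (id 8, level 2), c11 (id 10, level 2), c28 (id 13, level 2).
Iteration 3: level < 2 fails for all current rows; recursion stops.
Total rows emitted: 6.

6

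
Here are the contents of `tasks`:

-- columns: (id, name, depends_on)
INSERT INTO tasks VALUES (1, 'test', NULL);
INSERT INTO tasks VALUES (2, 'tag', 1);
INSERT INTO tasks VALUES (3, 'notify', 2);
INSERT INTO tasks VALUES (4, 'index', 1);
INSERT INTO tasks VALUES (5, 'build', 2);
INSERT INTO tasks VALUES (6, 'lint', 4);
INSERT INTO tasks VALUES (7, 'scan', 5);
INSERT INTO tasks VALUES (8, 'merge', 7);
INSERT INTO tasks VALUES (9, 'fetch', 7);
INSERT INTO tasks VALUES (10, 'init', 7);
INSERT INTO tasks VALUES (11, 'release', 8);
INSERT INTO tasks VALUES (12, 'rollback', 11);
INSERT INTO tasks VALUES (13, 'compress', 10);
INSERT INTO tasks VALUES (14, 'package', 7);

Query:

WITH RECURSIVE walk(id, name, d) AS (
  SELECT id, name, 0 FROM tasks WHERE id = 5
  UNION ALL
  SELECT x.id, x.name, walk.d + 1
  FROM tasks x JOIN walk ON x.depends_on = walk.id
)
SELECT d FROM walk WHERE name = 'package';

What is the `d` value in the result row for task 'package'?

2

Base: id=5 (build) at d 0.
Iteration 1: rows with depends_on in {5} -> scan (id 7, d 1).
Iteration 2: rows with depends_on in {7} -> merge (id 8, d 2), fetch (id 9, d 2), init (id 10, d 2), package (id 14, d 2).
Iteration 3: rows with depends_on in {8,9,10,14} -> release (id 11, d 3), compress (id 13, d 3).
Iteration 4: rows with depends_on in {11,13} -> rollback (id 12, d 4).
Iteration 5: no rows with depends_on in {12}; recursion stops.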